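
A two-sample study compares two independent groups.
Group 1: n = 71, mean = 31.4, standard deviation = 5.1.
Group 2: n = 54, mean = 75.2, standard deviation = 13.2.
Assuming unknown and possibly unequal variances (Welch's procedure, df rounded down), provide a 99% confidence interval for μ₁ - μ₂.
(-48.83, -38.77)

Difference: x̄₁ - x̄₂ = -43.80
SE = √(s₁²/n₁ + s₂²/n₂) = √(5.1²/71 + 13.2²/54) = 1.8955
df = 65.08 → 65 (Welch–Satterthwaite, rounded down)
t* = 2.654

CI: -43.80 ± 2.654 · 1.8955 = -43.80 ± 5.03 = (-48.83, -38.77)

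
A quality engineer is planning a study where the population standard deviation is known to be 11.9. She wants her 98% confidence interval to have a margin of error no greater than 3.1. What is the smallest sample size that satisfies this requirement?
n ≥ 80

For margin E ≤ 3.1:
n ≥ (z* · σ / E)²
n ≥ (2.326 · 11.9 / 3.1)²
n ≥ 79.72

Minimum n = 80 (rounding up)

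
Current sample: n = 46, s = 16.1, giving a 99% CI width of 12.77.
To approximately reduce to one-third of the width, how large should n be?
n ≈ 414

CI width ∝ 1/√n
To reduce width by factor 3, need √n to grow by 3 → need 3² = 9 times as many samples.

Current: n = 46, width = 12.77
New: n = 414, width ≈ 4.10

Width reduced by factor of 12.77/4.10 = 3.11.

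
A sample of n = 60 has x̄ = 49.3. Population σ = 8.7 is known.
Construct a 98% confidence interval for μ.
(46.69, 51.91)

z-interval (σ known):
z* = 2.326 for 98% confidence

Margin of error = z* · σ/√n = 2.326 · 8.7/√60 = 2.61

CI: (49.3 - 2.61, 49.3 + 2.61) = (46.69, 51.91)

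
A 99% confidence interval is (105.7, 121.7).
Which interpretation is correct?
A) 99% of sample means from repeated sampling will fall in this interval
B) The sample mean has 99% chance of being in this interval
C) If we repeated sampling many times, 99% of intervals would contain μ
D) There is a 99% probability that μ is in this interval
C

A) Wrong — coverage applies to intervals containing μ, not to future x̄ values.
B) Wrong — x̄ is observed and sits in the interval by construction.
C) Correct — this is the frequentist long-run coverage interpretation.
D) Wrong — μ is fixed; the randomness lives in the interval, not in μ.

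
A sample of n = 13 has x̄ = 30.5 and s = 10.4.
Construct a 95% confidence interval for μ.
(24.21, 36.79)

t-interval (σ unknown):
df = n - 1 = 12
t* = 2.179 for 95% confidence

Margin of error = t* · s/√n = 2.179 · 10.4/√13 = 6.29

CI: (24.21, 36.79)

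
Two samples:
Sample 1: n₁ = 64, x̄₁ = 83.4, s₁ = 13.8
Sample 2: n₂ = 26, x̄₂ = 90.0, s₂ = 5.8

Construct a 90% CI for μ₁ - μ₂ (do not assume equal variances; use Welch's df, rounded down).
(-10.04, -3.16)

Difference: x̄₁ - x̄₂ = -6.60
SE = √(s₁²/n₁ + s₂²/n₂) = √(13.8²/64 + 5.8²/26) = 2.0663
df = 87.84 → 87 (Welch–Satterthwaite, rounded down)
t* = 1.663

CI: -6.60 ± 1.663 · 2.0663 = -6.60 ± 3.44 = (-10.04, -3.16)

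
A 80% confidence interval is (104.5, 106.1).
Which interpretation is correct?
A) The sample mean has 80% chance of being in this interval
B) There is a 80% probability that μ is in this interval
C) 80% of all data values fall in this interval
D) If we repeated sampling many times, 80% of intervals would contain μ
D

A) Wrong — x̄ is observed and sits in the interval by construction.
B) Wrong — μ is fixed; the randomness lives in the interval, not in μ.
C) Wrong — a CI is about the parameter μ, not individual data values.
D) Correct — this is the frequentist long-run coverage interpretation.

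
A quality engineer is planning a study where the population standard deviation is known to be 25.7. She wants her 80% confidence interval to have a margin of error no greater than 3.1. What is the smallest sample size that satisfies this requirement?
n ≥ 113

For margin E ≤ 3.1:
n ≥ (z* · σ / E)²
n ≥ (1.282 · 25.7 / 3.1)²
n ≥ 112.96

Minimum n = 113 (rounding up)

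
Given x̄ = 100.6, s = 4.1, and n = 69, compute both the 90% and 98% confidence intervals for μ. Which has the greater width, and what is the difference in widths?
98% CI is wider by 0.70

df = 68
90% CI: t* = 1.668, (99.78, 101.42), width = 2 · t* · s/√n = 1.65
98% CI: t* = 2.382, (99.42, 101.78), width = 2 · t* · s/√n = 2.35

The 98% CI is wider by 2.35 - 1.65 = 0.70.
Higher confidence requires a wider interval.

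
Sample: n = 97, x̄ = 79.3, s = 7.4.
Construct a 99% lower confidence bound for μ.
μ ≥ 77.52

Lower bound (one-sided):
t* = 2.366 (one-sided for 99%)
Lower bound = x̄ - t* · s/√n = 79.3 - 2.366 · 7.4/√97 = 77.52

We are 99% confident that μ ≥ 77.52.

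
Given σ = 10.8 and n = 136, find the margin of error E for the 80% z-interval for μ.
Margin of error = 1.19

Margin of error = z* · σ/√n
= 1.282 · 10.8/√136
= 1.282 · 10.8/11.6619
= 1.19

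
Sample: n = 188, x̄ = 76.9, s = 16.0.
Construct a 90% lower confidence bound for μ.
μ ≥ 75.40

Lower bound (one-sided):
t* = 1.286 (one-sided for 90%)
Lower bound = x̄ - t* · s/√n = 76.9 - 1.286 · 16.0/√188 = 75.40

We are 90% confident that μ ≥ 75.40.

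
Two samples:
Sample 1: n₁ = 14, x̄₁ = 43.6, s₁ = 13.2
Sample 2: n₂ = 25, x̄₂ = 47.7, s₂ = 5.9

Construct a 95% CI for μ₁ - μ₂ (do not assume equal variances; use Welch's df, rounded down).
(-12.03, 3.83)

Difference: x̄₁ - x̄₂ = -4.10
SE = √(s₁²/n₁ + s₂²/n₂) = √(13.2²/14 + 5.9²/25) = 3.7200
df = 15.96 → 15 (Welch–Satterthwaite, rounded down)
t* = 2.131

CI: -4.10 ± 2.131 · 3.7200 = -4.10 ± 7.93 = (-12.03, 3.83)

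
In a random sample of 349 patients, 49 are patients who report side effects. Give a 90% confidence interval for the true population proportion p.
(0.110, 0.171)

Proportion CI:
p̂ = 49/349 = 0.14040
SE = √(p̂(1-p̂)/n) = √(0.14040 · 0.85960 / 349) = 0.01860

z* = 1.645
Margin = z* · SE = 1.645 · 0.01860 = 0.0306

CI: 0.14040 ± 0.0306 = (0.110, 0.171)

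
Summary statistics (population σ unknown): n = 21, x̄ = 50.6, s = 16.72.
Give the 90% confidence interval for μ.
(44.31, 56.89)

t-interval (σ unknown):
df = n - 1 = 20
t* = 1.725 for 90% confidence

Margin of error = t* · s/√n = 1.725 · 16.72/√21 = 6.29

CI: (44.31, 56.89)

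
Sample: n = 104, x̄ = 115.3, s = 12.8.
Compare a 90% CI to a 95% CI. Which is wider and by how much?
95% CI is wider by 0.81

df = 103
90% CI: t* = 1.660, (113.22, 117.38), width = 2 · t* · s/√n = 4.17
95% CI: t* = 1.983, (112.81, 117.79), width = 2 · t* · s/√n = 4.98

The 95% CI is wider by 4.98 - 4.17 = 0.81.
Higher confidence requires a wider interval.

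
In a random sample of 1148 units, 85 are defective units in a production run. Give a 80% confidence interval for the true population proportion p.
(0.064, 0.084)

Proportion CI:
p̂ = 85/1148 = 0.07404
SE = √(p̂(1-p̂)/n) = √(0.07404 · 0.92596 / 1148) = 0.00773

z* = 1.282
Margin = z* · SE = 1.282 · 0.00773 = 0.0099

CI: 0.07404 ± 0.0099 = (0.064, 0.084)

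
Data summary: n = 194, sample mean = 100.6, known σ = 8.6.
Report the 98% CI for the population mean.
(99.16, 102.04)

z-interval (σ known):
z* = 2.326 for 98% confidence

Margin of error = z* · σ/√n = 2.326 · 8.6/√194 = 1.44

CI: (100.6 - 1.44, 100.6 + 1.44) = (99.16, 102.04)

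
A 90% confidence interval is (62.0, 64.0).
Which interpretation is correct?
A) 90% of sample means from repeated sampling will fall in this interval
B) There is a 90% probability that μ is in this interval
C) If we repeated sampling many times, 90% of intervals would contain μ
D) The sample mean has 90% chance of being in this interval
C

A) Wrong — coverage applies to intervals containing μ, not to future x̄ values.
B) Wrong — μ is fixed; the randomness lives in the interval, not in μ.
C) Correct — this is the frequentist long-run coverage interpretation.
D) Wrong — x̄ is observed and sits in the interval by construction.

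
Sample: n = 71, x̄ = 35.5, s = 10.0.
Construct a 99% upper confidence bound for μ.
μ ≤ 38.33

Upper bound (one-sided):
t* = 2.381 (one-sided for 99%)
Upper bound = x̄ + t* · s/√n = 35.5 + 2.381 · 10.0/√71 = 38.33

We are 99% confident that μ ≤ 38.33.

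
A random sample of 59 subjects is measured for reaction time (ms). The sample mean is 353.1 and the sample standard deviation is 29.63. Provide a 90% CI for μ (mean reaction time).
(346.65, 359.55)

t-interval (σ unknown):
df = n - 1 = 58
t* = 1.672 for 90% confidence

Margin of error = t* · s/√n = 1.672 · 29.63/√59 = 6.45

CI: (346.65, 359.55)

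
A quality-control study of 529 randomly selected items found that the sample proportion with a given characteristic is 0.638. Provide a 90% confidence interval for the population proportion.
(0.604, 0.672)

Proportion CI:
SE = √(p̂(1-p̂)/n) = √(0.638 · 0.362 / 529) = 0.02089

z* = 1.645
Margin = z* · SE = 1.645 · 0.02089 = 0.0344

CI: 0.638 ± 0.0344 = (0.604, 0.672)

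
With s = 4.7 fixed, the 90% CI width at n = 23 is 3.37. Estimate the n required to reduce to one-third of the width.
n ≈ 207

CI width ∝ 1/√n
To reduce width by factor 3, need √n to grow by 3 → need 3² = 9 times as many samples.

Current: n = 23, width = 3.37
New: n = 207, width ≈ 1.08

Width reduced by factor of 3.37/1.08 = 3.12.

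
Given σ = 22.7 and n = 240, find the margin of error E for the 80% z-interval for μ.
Margin of error = 1.88

Margin of error = z* · σ/√n
= 1.282 · 22.7/√240
= 1.282 · 22.7/15.4919
= 1.88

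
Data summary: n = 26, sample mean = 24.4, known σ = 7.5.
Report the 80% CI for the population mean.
(22.51, 26.29)

z-interval (σ known):
z* = 1.282 for 80% confidence

Margin of error = z* · σ/√n = 1.282 · 7.5/√26 = 1.89

CI: (24.4 - 1.89, 24.4 + 1.89) = (22.51, 26.29)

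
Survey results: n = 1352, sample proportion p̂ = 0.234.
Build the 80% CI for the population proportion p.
(0.219, 0.249)

Proportion CI:
SE = √(p̂(1-p̂)/n) = √(0.234 · 0.766 / 1352) = 0.01151

z* = 1.282
Margin = z* · SE = 1.282 · 0.01151 = 0.0148

CI: 0.234 ± 0.0148 = (0.219, 0.249)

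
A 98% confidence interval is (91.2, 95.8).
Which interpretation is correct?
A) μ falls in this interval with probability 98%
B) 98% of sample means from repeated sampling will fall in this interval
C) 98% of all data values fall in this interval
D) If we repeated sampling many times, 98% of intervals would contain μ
D

A) Wrong — μ is fixed; the randomness lives in the interval, not in μ.
B) Wrong — coverage applies to intervals containing μ, not to future x̄ values.
C) Wrong — a CI is about the parameter μ, not individual data values.
D) Correct — this is the frequentist long-run coverage interpretation.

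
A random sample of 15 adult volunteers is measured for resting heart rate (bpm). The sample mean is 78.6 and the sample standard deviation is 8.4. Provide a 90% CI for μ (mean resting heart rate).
(74.78, 82.42)

t-interval (σ unknown):
df = n - 1 = 14
t* = 1.761 for 90% confidence

Margin of error = t* · s/√n = 1.761 · 8.4/√15 = 3.82

CI: (74.78, 82.42)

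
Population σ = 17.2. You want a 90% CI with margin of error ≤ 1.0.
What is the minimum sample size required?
n ≥ 801

For margin E ≤ 1.0:
n ≥ (z* · σ / E)²
n ≥ (1.645 · 17.2 / 1.0)²
n ≥ 800.55

Minimum n = 801 (rounding up)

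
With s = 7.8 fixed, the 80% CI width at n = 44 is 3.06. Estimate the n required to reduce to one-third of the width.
n ≈ 396

CI width ∝ 1/√n
To reduce width by factor 3, need √n to grow by 3 → need 3² = 9 times as many samples.

Current: n = 44, width = 3.06
New: n = 396, width ≈ 1.01

Width reduced by factor of 3.06/1.01 = 3.03.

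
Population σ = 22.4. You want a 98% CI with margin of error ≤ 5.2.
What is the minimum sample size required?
n ≥ 101

For margin E ≤ 5.2:
n ≥ (z* · σ / E)²
n ≥ (2.326 · 22.4 / 5.2)²
n ≥ 100.39

Minimum n = 101 (rounding up)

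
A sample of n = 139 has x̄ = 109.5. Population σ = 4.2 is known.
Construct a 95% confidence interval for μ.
(108.80, 110.20)

z-interval (σ known):
z* = 1.960 for 95% confidence

Margin of error = z* · σ/√n = 1.960 · 4.2/√139 = 0.70

CI: (109.5 - 0.70, 109.5 + 0.70) = (108.80, 110.20)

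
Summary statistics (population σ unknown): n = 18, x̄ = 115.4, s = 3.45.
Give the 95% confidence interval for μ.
(113.68, 117.12)

t-interval (σ unknown):
df = n - 1 = 17
t* = 2.110 for 95% confidence

Margin of error = t* · s/√n = 2.110 · 3.45/√18 = 1.72

CI: (113.68, 117.12)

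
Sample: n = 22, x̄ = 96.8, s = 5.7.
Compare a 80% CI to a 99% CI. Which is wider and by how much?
99% CI is wider by 3.66

df = 21
80% CI: t* = 1.323, (95.19, 98.41), width = 2 · t* · s/√n = 3.22
99% CI: t* = 2.831, (93.36, 100.24), width = 2 · t* · s/√n = 6.88

The 99% CI is wider by 6.88 - 3.22 = 3.66.
Higher confidence requires a wider interval.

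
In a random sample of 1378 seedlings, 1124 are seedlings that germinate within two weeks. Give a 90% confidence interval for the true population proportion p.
(0.798, 0.833)

Proportion CI:
p̂ = 1124/1378 = 0.81567
SE = √(p̂(1-p̂)/n) = √(0.81567 · 0.18433 / 1378) = 0.01045

z* = 1.645
Margin = z* · SE = 1.645 · 0.01045 = 0.0172

CI: 0.81567 ± 0.0172 = (0.798, 0.833)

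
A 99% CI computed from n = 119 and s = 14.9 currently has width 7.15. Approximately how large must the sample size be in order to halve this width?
n ≈ 476

CI width ∝ 1/√n
To reduce width by factor 2, need √n to grow by 2 → need 2² = 4 times as many samples.

Current: n = 119, width = 7.15
New: n = 476, width ≈ 3.53

Width reduced by factor of 7.15/3.53 = 2.03.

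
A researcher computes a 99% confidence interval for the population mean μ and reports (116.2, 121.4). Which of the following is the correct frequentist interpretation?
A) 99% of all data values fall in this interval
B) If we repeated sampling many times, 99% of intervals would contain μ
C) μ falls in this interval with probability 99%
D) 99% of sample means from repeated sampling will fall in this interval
B

A) Wrong — a CI is about the parameter μ, not individual data values.
B) Correct — this is the frequentist long-run coverage interpretation.
C) Wrong — μ is fixed; the randomness lives in the interval, not in μ.
D) Wrong — coverage applies to intervals containing μ, not to future x̄ values.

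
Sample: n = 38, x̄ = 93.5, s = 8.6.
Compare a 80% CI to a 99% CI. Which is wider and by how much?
99% CI is wider by 3.94

df = 37
80% CI: t* = 1.305, (91.68, 95.32), width = 2 · t* · s/√n = 3.64
99% CI: t* = 2.715, (89.71, 97.29), width = 2 · t* · s/√n = 7.58

The 99% CI is wider by 7.58 - 3.64 = 3.94.
Higher confidence requires a wider interval.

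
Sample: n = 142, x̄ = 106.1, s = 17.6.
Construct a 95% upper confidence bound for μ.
μ ≤ 108.55

Upper bound (one-sided):
t* = 1.656 (one-sided for 95%)
Upper bound = x̄ + t* · s/√n = 106.1 + 1.656 · 17.6/√142 = 108.55

We are 95% confident that μ ≤ 108.55.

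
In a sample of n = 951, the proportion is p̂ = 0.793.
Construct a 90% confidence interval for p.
(0.771, 0.815)

Proportion CI:
SE = √(p̂(1-p̂)/n) = √(0.793 · 0.207 / 951) = 0.01314

z* = 1.645
Margin = z* · SE = 1.645 · 0.01314 = 0.0216

CI: 0.793 ± 0.0216 = (0.771, 0.815)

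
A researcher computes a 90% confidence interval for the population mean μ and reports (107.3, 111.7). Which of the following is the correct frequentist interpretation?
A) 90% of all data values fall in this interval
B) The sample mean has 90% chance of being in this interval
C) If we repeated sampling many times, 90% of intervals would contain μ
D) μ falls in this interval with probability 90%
C

A) Wrong — a CI is about the parameter μ, not individual data values.
B) Wrong — x̄ is observed and sits in the interval by construction.
C) Correct — this is the frequentist long-run coverage interpretation.
D) Wrong — μ is fixed; the randomness lives in the interval, not in μ.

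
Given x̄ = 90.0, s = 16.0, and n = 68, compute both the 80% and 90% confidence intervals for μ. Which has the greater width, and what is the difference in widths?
90% CI is wider by 1.45

df = 67
80% CI: t* = 1.294, (87.49, 92.51), width = 2 · t* · s/√n = 5.02
90% CI: t* = 1.668, (86.76, 93.24), width = 2 · t* · s/√n = 6.47

The 90% CI is wider by 6.47 - 5.02 = 1.45.
Higher confidence requires a wider interval.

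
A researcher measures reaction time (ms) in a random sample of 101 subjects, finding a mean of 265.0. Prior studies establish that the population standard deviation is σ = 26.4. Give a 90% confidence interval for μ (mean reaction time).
(260.68, 269.32)

z-interval (σ known):
z* = 1.645 for 90% confidence

Margin of error = z* · σ/√n = 1.645 · 26.4/√101 = 4.32

CI: (265.0 - 4.32, 265.0 + 4.32) = (260.68, 269.32)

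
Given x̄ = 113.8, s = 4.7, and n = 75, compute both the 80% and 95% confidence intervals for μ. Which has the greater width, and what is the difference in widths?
95% CI is wider by 0.76

df = 74
80% CI: t* = 1.293, (113.10, 114.50), width = 2 · t* · s/√n = 1.40
95% CI: t* = 1.993, (112.72, 114.88), width = 2 · t* · s/√n = 2.16

The 95% CI is wider by 2.16 - 1.40 = 0.76.
Higher confidence requires a wider interval.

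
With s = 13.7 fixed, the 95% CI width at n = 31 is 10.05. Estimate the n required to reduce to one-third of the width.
n ≈ 279

CI width ∝ 1/√n
To reduce width by factor 3, need √n to grow by 3 → need 3² = 9 times as many samples.

Current: n = 31, width = 10.05
New: n = 279, width ≈ 3.23

Width reduced by factor of 10.05/3.23 = 3.11.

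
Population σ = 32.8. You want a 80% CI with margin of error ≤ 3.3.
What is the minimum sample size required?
n ≥ 163

For margin E ≤ 3.3:
n ≥ (z* · σ / E)²
n ≥ (1.282 · 32.8 / 3.3)²
n ≥ 162.37

Minimum n = 163 (rounding up)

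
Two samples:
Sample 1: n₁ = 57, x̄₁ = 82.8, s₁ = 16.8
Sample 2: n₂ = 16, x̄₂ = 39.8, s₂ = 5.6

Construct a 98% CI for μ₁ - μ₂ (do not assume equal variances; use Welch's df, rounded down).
(36.74, 49.26)

Difference: x̄₁ - x̄₂ = 43.00
SE = √(s₁²/n₁ + s₂²/n₂) = √(16.8²/57 + 5.6²/16) = 2.6290
df = 68.84 → 68 (Welch–Satterthwaite, rounded down)
t* = 2.382

CI: 43.00 ± 2.382 · 2.6290 = 43.00 ± 6.26 = (36.74, 49.26)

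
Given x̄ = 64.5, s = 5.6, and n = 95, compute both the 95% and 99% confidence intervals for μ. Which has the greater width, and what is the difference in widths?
99% CI is wider by 0.74

df = 94
95% CI: t* = 1.986, (63.36, 65.64), width = 2 · t* · s/√n = 2.28
99% CI: t* = 2.629, (62.99, 66.01), width = 2 · t* · s/√n = 3.02

The 99% CI is wider by 3.02 - 2.28 = 0.74.
Higher confidence requires a wider interval.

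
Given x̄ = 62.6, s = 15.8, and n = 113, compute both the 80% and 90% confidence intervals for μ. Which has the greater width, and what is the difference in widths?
90% CI is wider by 1.10

df = 112
80% CI: t* = 1.289, (60.68, 64.52), width = 2 · t* · s/√n = 3.83
90% CI: t* = 1.659, (60.13, 65.07), width = 2 · t* · s/√n = 4.93

The 90% CI is wider by 4.93 - 3.83 = 1.10.
Higher confidence requires a wider interval.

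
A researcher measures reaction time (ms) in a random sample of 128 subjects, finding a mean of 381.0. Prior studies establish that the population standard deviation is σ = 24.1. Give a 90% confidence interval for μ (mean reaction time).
(377.50, 384.50)

z-interval (σ known):
z* = 1.645 for 90% confidence

Margin of error = z* · σ/√n = 1.645 · 24.1/√128 = 3.50

CI: (381.0 - 3.50, 381.0 + 3.50) = (377.50, 384.50)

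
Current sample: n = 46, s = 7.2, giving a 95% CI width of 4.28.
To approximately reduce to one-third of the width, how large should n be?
n ≈ 414

CI width ∝ 1/√n
To reduce width by factor 3, need √n to grow by 3 → need 3² = 9 times as many samples.

Current: n = 46, width = 4.28
New: n = 414, width ≈ 1.39

Width reduced by factor of 4.28/1.39 = 3.08.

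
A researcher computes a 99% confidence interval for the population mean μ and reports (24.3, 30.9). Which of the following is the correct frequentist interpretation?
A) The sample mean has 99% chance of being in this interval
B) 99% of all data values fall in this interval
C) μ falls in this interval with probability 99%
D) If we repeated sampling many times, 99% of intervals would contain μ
D

A) Wrong — x̄ is observed and sits in the interval by construction.
B) Wrong — a CI is about the parameter μ, not individual data values.
C) Wrong — μ is fixed; the randomness lives in the interval, not in μ.
D) Correct — this is the frequentist long-run coverage interpretation.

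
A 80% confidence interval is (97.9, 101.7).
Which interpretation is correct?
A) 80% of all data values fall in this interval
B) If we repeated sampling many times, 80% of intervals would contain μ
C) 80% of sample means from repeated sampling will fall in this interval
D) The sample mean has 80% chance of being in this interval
B

A) Wrong — a CI is about the parameter μ, not individual data values.
B) Correct — this is the frequentist long-run coverage interpretation.
C) Wrong — coverage applies to intervals containing μ, not to future x̄ values.
D) Wrong — x̄ is observed and sits in the interval by construction.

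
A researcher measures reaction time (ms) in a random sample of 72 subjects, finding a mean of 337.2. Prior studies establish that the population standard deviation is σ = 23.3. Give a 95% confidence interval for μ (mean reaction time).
(331.82, 342.58)

z-interval (σ known):
z* = 1.960 for 95% confidence

Margin of error = z* · σ/√n = 1.960 · 23.3/√72 = 5.38

CI: (337.2 - 5.38, 337.2 + 5.38) = (331.82, 342.58)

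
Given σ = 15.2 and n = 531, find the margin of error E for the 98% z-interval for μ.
Margin of error = 1.53

Margin of error = z* · σ/√n
= 2.326 · 15.2/√531
= 2.326 · 15.2/23.0434
= 1.53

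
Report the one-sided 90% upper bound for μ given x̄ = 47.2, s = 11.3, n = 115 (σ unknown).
μ ≤ 48.56

Upper bound (one-sided):
t* = 1.289 (one-sided for 90%)
Upper bound = x̄ + t* · s/√n = 47.2 + 1.289 · 11.3/√115 = 48.56

We are 90% confident that μ ≤ 48.56.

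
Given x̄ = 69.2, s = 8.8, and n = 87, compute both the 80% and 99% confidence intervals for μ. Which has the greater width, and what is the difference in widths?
99% CI is wider by 2.53

df = 86
80% CI: t* = 1.291, (67.98, 70.42), width = 2 · t* · s/√n = 2.44
99% CI: t* = 2.634, (66.71, 71.69), width = 2 · t* · s/√n = 4.97

The 99% CI is wider by 4.97 - 2.44 = 2.53.
Higher confidence requires a wider interval.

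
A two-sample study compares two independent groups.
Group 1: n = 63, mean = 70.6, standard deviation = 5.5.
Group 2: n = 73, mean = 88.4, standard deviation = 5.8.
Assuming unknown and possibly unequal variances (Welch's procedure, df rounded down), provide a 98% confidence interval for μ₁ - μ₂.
(-20.08, -15.52)

Difference: x̄₁ - x̄₂ = -17.80
SE = √(s₁²/n₁ + s₂²/n₂) = √(5.5²/63 + 5.8²/73) = 0.9700
df = 132.79 → 132 (Welch–Satterthwaite, rounded down)
t* = 2.355

CI: -17.80 ± 2.355 · 0.9700 = -17.80 ± 2.28 = (-20.08, -15.52)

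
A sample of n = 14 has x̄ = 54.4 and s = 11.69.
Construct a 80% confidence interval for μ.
(50.18, 58.62)

t-interval (σ unknown):
df = n - 1 = 13
t* = 1.350 for 80% confidence

Margin of error = t* · s/√n = 1.350 · 11.69/√14 = 4.22

CI: (50.18, 58.62)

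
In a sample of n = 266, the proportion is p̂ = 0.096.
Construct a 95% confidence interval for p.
(0.061, 0.131)

Proportion CI:
SE = √(p̂(1-p̂)/n) = √(0.096 · 0.904 / 266) = 0.01806

z* = 1.960
Margin = z* · SE = 1.960 · 0.01806 = 0.0354

CI: 0.096 ± 0.0354 = (0.061, 0.131)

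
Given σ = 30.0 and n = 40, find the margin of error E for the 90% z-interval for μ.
Margin of error = 7.80

Margin of error = z* · σ/√n
= 1.645 · 30.0/√40
= 1.645 · 30.0/6.3246
= 7.80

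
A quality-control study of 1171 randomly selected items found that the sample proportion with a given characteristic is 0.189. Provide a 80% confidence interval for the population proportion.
(0.174, 0.204)

Proportion CI:
SE = √(p̂(1-p̂)/n) = √(0.189 · 0.811 / 1171) = 0.01144

z* = 1.282
Margin = z* · SE = 1.282 · 0.01144 = 0.0147

CI: 0.189 ± 0.0147 = (0.174, 0.204)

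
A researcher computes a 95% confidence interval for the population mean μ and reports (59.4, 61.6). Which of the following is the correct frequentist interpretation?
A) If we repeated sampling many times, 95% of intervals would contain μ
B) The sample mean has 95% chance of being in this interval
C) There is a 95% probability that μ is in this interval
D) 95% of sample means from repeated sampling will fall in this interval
A

A) Correct — this is the frequentist long-run coverage interpretation.
B) Wrong — x̄ is observed and sits in the interval by construction.
C) Wrong — μ is fixed; the randomness lives in the interval, not in μ.
D) Wrong — coverage applies to intervals containing μ, not to future x̄ values.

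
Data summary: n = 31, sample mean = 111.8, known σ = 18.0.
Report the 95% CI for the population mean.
(105.46, 118.14)

z-interval (σ known):
z* = 1.960 for 95% confidence

Margin of error = z* · σ/√n = 1.960 · 18.0/√31 = 6.34

CI: (111.8 - 6.34, 111.8 + 6.34) = (105.46, 118.14)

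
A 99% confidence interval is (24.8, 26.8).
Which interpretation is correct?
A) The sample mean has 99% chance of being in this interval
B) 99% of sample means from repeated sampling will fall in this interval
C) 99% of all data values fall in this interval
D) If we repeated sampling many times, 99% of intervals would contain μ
D

A) Wrong — x̄ is observed and sits in the interval by construction.
B) Wrong — coverage applies to intervals containing μ, not to future x̄ values.
C) Wrong — a CI is about the parameter μ, not individual data values.
D) Correct — this is the frequentist long-run coverage interpretation.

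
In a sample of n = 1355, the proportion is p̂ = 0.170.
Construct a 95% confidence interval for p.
(0.150, 0.190)

Proportion CI:
SE = √(p̂(1-p̂)/n) = √(0.170 · 0.830 / 1355) = 0.01020

z* = 1.960
Margin = z* · SE = 1.960 · 0.01020 = 0.0200

CI: 0.170 ± 0.0200 = (0.150, 0.190)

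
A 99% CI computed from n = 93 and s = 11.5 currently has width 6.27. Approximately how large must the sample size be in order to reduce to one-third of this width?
n ≈ 837

CI width ∝ 1/√n
To reduce width by factor 3, need √n to grow by 3 → need 3² = 9 times as many samples.

Current: n = 93, width = 6.27
New: n = 837, width ≈ 2.05

Width reduced by factor of 6.27/2.05 = 3.06.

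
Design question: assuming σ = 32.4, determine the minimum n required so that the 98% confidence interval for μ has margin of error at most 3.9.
n ≥ 374

For margin E ≤ 3.9:
n ≥ (z* · σ / E)²
n ≥ (2.326 · 32.4 / 3.9)²
n ≥ 373.41

Minimum n = 374 (rounding up)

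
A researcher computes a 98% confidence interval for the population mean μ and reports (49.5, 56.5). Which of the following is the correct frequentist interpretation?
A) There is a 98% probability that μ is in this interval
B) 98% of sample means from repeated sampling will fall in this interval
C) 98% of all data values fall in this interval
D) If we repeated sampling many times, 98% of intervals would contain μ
D

A) Wrong — μ is fixed; the randomness lives in the interval, not in μ.
B) Wrong — coverage applies to intervals containing μ, not to future x̄ values.
C) Wrong — a CI is about the parameter μ, not individual data values.
D) Correct — this is the frequentist long-run coverage interpretation.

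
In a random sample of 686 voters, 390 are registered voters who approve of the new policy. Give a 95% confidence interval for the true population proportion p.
(0.531, 0.606)

Proportion CI:
p̂ = 390/686 = 0.56851
SE = √(p̂(1-p̂)/n) = √(0.56851 · 0.43149 / 686) = 0.01891

z* = 1.960
Margin = z* · SE = 1.960 · 0.01891 = 0.0371

CI: 0.56851 ± 0.0371 = (0.531, 0.606)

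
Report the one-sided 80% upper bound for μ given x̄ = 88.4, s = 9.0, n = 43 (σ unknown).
μ ≤ 89.57

Upper bound (one-sided):
t* = 0.850 (one-sided for 80%)
Upper bound = x̄ + t* · s/√n = 88.4 + 0.850 · 9.0/√43 = 89.57

We are 80% confident that μ ≤ 89.57.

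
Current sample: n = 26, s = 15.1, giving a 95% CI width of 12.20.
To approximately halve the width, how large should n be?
n ≈ 104

CI width ∝ 1/√n
To reduce width by factor 2, need √n to grow by 2 → need 2² = 4 times as many samples.

Current: n = 26, width = 12.20
New: n = 104, width ≈ 5.87

Width reduced by factor of 12.20/5.87 = 2.08.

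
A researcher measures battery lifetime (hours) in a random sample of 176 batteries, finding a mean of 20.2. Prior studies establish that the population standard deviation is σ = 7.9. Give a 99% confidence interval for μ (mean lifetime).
(18.67, 21.73)

z-interval (σ known):
z* = 2.576 for 99% confidence

Margin of error = z* · σ/√n = 2.576 · 7.9/√176 = 1.53

CI: (20.2 - 1.53, 20.2 + 1.53) = (18.67, 21.73)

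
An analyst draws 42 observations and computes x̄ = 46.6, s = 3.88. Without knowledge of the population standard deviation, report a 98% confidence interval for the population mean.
(45.15, 48.05)

t-interval (σ unknown):
df = n - 1 = 41
t* = 2.421 for 98% confidence

Margin of error = t* · s/√n = 2.421 · 3.88/√42 = 1.45

CI: (45.15, 48.05)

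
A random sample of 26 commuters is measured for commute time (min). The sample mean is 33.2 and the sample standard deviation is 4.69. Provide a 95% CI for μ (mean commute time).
(31.31, 35.09)

t-interval (σ unknown):
df = n - 1 = 25
t* = 2.060 for 95% confidence

Margin of error = t* · s/√n = 2.060 · 4.69/√26 = 1.89

CI: (31.31, 35.09)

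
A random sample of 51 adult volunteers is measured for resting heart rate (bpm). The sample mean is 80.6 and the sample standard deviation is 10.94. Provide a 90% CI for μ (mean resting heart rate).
(78.03, 83.17)

t-interval (σ unknown):
df = n - 1 = 50
t* = 1.676 for 90% confidence

Margin of error = t* · s/√n = 1.676 · 10.94/√51 = 2.57

CI: (78.03, 83.17)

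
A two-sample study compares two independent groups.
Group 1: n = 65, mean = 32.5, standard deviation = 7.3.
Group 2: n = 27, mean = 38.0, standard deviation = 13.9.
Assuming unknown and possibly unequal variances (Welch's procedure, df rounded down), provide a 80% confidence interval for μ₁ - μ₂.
(-9.20, -1.80)

Difference: x̄₁ - x̄₂ = -5.50
SE = √(s₁²/n₁ + s₂²/n₂) = √(7.3²/65 + 13.9²/27) = 2.8241
df = 32.13 → 32 (Welch–Satterthwaite, rounded down)
t* = 1.309

CI: -5.50 ± 1.309 · 2.8241 = -5.50 ± 3.70 = (-9.20, -1.80)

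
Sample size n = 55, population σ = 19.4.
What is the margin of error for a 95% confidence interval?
Margin of error = 5.13

Margin of error = z* · σ/√n
= 1.960 · 19.4/√55
= 1.960 · 19.4/7.4162
= 5.13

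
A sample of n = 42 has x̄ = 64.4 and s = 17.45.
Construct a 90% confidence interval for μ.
(59.87, 68.93)

t-interval (σ unknown):
df = n - 1 = 41
t* = 1.683 for 90% confidence

Margin of error = t* · s/√n = 1.683 · 17.45/√42 = 4.53

CI: (59.87, 68.93)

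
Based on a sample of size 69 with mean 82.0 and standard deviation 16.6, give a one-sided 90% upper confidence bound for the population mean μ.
μ ≤ 84.59

Upper bound (one-sided):
t* = 1.294 (one-sided for 90%)
Upper bound = x̄ + t* · s/√n = 82.0 + 1.294 · 16.6/√69 = 84.59

We are 90% confident that μ ≤ 84.59.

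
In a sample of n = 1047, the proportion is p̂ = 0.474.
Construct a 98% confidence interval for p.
(0.438, 0.510)

Proportion CI:
SE = √(p̂(1-p̂)/n) = √(0.474 · 0.526 / 1047) = 0.01543

z* = 2.326
Margin = z* · SE = 2.326 · 0.01543 = 0.0359

CI: 0.474 ± 0.0359 = (0.438, 0.510)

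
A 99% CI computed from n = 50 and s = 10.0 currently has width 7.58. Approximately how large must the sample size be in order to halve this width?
n ≈ 200

CI width ∝ 1/√n
To reduce width by factor 2, need √n to grow by 2 → need 2² = 4 times as many samples.

Current: n = 50, width = 7.58
New: n = 200, width ≈ 3.68

Width reduced by factor of 7.58/3.68 = 2.06.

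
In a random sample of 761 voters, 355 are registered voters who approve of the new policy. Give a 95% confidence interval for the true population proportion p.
(0.431, 0.502)

Proportion CI:
p̂ = 355/761 = 0.46649
SE = √(p̂(1-p̂)/n) = √(0.46649 · 0.53351 / 761) = 0.01808

z* = 1.960
Margin = z* · SE = 1.960 · 0.01808 = 0.0354

CI: 0.46649 ± 0.0354 = (0.431, 0.502)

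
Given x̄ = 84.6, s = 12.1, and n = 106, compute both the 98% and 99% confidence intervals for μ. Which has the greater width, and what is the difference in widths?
99% CI is wider by 0.62

df = 105
98% CI: t* = 2.362, (81.82, 87.38), width = 2 · t* · s/√n = 5.55
99% CI: t* = 2.623, (81.52, 87.68), width = 2 · t* · s/√n = 6.17

The 99% CI is wider by 6.17 - 5.55 = 0.62.
Higher confidence requires a wider interval.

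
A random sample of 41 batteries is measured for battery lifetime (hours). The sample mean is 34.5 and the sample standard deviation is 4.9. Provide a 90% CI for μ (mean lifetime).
(33.21, 35.79)

t-interval (σ unknown):
df = n - 1 = 40
t* = 1.684 for 90% confidence

Margin of error = t* · s/√n = 1.684 · 4.9/√41 = 1.29

CI: (33.21, 35.79)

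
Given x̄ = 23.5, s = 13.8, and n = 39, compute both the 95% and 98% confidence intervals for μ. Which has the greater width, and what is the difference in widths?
98% CI is wider by 1.79

df = 38
95% CI: t* = 2.024, (19.03, 27.97), width = 2 · t* · s/√n = 8.95
98% CI: t* = 2.429, (18.13, 28.87), width = 2 · t* · s/√n = 10.74

The 98% CI is wider by 10.74 - 8.95 = 1.79.
Higher confidence requires a wider interval.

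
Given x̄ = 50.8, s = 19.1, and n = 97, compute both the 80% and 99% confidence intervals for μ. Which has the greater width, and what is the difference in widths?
99% CI is wider by 5.19

df = 96
80% CI: t* = 1.290, (48.30, 53.30), width = 2 · t* · s/√n = 5.00
99% CI: t* = 2.628, (45.70, 55.90), width = 2 · t* · s/√n = 10.19

The 99% CI is wider by 10.19 - 5.00 = 5.19.
Higher confidence requires a wider interval.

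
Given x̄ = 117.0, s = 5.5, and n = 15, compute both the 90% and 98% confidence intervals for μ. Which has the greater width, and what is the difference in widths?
98% CI is wider by 2.45

df = 14
90% CI: t* = 1.761, (114.50, 119.50), width = 2 · t* · s/√n = 5.00
98% CI: t* = 2.624, (113.27, 120.73), width = 2 · t* · s/√n = 7.45

The 98% CI is wider by 7.45 - 5.00 = 2.45.
Higher confidence requires a wider interval.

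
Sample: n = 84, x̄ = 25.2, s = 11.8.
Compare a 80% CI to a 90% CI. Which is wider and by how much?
90% CI is wider by 0.95

df = 83
80% CI: t* = 1.292, (23.54, 26.86), width = 2 · t* · s/√n = 3.33
90% CI: t* = 1.663, (23.06, 27.34), width = 2 · t* · s/√n = 4.28

The 90% CI is wider by 4.28 - 3.33 = 0.95.
Higher confidence requires a wider interval.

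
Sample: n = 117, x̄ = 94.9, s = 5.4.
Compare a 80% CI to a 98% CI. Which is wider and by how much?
98% CI is wider by 1.07

df = 116
80% CI: t* = 1.289, (94.26, 95.54), width = 2 · t* · s/√n = 1.29
98% CI: t* = 2.359, (93.72, 96.08), width = 2 · t* · s/√n = 2.36

The 98% CI is wider by 2.36 - 1.29 = 1.07.
Higher confidence requires a wider interval.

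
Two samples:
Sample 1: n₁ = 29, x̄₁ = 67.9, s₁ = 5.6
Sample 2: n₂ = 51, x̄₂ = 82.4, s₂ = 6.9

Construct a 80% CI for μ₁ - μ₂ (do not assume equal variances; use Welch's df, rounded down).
(-16.34, -12.66)

Difference: x̄₁ - x̄₂ = -14.50
SE = √(s₁²/n₁ + s₂²/n₂) = √(5.6²/29 + 6.9²/51) = 1.4195
df = 68.59 → 68 (Welch–Satterthwaite, rounded down)
t* = 1.294

CI: -14.50 ± 1.294 · 1.4195 = -14.50 ± 1.84 = (-16.34, -12.66)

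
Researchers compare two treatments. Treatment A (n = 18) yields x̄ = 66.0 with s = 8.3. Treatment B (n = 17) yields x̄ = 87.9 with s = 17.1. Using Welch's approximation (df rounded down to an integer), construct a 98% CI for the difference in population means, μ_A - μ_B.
(-33.40, -10.40)

Difference: x̄₁ - x̄₂ = -21.90
SE = √(s₁²/n₁ + s₂²/n₂) = √(8.3²/18 + 17.1²/17) = 4.5856
df = 22.85 → 22 (Welch–Satterthwaite, rounded down)
t* = 2.508

CI: -21.90 ± 2.508 · 4.5856 = -21.90 ± 11.50 = (-33.40, -10.40)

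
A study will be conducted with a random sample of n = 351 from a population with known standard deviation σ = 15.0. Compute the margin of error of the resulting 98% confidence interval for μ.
Margin of error = 1.86

Margin of error = z* · σ/√n
= 2.326 · 15.0/√351
= 2.326 · 15.0/18.7350
= 1.86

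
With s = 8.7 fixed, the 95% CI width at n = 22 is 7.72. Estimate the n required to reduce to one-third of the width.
n ≈ 198

CI width ∝ 1/√n
To reduce width by factor 3, need √n to grow by 3 → need 3² = 9 times as many samples.

Current: n = 22, width = 7.72
New: n = 198, width ≈ 2.44

Width reduced by factor of 7.72/2.44 = 3.16.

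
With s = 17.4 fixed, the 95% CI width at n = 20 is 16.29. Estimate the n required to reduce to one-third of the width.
n ≈ 180

CI width ∝ 1/√n
To reduce width by factor 3, need √n to grow by 3 → need 3² = 9 times as many samples.

Current: n = 20, width = 16.29
New: n = 180, width ≈ 5.12

Width reduced by factor of 16.29/5.12 = 3.18.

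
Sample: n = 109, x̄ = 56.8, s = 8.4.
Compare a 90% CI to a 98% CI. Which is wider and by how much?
98% CI is wider by 1.13

df = 108
90% CI: t* = 1.659, (55.47, 58.13), width = 2 · t* · s/√n = 2.67
98% CI: t* = 2.361, (54.90, 58.70), width = 2 · t* · s/√n = 3.80

The 98% CI is wider by 3.80 - 2.67 = 1.13.
Higher confidence requires a wider interval.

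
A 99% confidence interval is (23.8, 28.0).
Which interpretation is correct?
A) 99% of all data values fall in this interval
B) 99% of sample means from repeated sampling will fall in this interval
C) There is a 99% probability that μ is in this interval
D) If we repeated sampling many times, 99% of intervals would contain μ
D

A) Wrong — a CI is about the parameter μ, not individual data values.
B) Wrong — coverage applies to intervals containing μ, not to future x̄ values.
C) Wrong — μ is fixed; the randomness lives in the interval, not in μ.
D) Correct — this is the frequentist long-run coverage interpretation.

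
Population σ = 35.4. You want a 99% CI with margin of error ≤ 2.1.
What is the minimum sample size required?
n ≥ 1886

For margin E ≤ 2.1:
n ≥ (z* · σ / E)²
n ≥ (2.576 · 35.4 / 2.1)²
n ≥ 1885.64

Minimum n = 1886 (rounding up)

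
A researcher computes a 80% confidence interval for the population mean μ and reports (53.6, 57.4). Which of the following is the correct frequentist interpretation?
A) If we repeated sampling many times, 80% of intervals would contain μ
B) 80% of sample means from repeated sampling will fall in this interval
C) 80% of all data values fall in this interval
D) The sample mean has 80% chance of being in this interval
A

A) Correct — this is the frequentist long-run coverage interpretation.
B) Wrong — coverage applies to intervals containing μ, not to future x̄ values.
C) Wrong — a CI is about the parameter μ, not individual data values.
D) Wrong — x̄ is observed and sits in the interval by construction.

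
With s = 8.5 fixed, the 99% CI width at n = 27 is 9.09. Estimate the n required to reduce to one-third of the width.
n ≈ 243

CI width ∝ 1/√n
To reduce width by factor 3, need √n to grow by 3 → need 3² = 9 times as many samples.

Current: n = 27, width = 9.09
New: n = 243, width ≈ 2.83

Width reduced by factor of 9.09/2.83 = 3.21.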